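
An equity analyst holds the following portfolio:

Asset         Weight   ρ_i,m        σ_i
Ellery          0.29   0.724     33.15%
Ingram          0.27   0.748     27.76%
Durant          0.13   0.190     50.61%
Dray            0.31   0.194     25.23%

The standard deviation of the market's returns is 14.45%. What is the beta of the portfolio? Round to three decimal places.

β_Ellery = 0.724 × 33.15% / 14.45% = 1.6609
β_Ingram = 0.748 × 27.76% / 14.45% = 1.4370
β_Durant = 0.190 × 50.61% / 14.45% = 0.6655
β_Dray = 0.194 × 25.23% / 14.45% = 0.3387
β_P = Σ w_i β_i = 0.29×1.6609 + 0.27×1.4370 + 0.13×0.6655 + 0.31×0.3387 = 1.0612

1.061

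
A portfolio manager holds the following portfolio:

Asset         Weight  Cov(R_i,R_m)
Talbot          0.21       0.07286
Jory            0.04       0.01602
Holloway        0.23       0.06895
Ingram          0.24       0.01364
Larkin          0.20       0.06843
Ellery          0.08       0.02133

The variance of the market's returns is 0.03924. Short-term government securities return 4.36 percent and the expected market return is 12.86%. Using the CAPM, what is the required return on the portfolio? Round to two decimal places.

15.29%

β_Talbot = 0.07286 / 0.03924 = 1.8568
β_Jory = 0.01602 / 0.03924 = 0.4083
β_Holloway = 0.06895 / 0.03924 = 1.7571
β_Ingram = 0.01364 / 0.03924 = 0.3476
β_Larkin = 0.06843 / 0.03924 = 1.7439
β_Ellery = 0.02133 / 0.03924 = 0.5436
β_P = Σ w_i β_i = 0.21×1.8568 + 0.04×0.4083 + 0.23×1.7571 + 0.24×0.3476 + 0.20×1.7439 + 0.08×0.5436 = 1.2861
MRP = 12.86% − 4.36% = 8.50%
E(R_P) = R_f + β_P × MRP = 4.36% + 1.2861 × 8.50% = 15.29%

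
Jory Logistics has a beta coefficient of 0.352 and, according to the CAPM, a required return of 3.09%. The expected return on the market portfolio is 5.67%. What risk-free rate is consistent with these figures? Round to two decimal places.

E(R) = R_f + β(E(R_m) − R_f) = R_f(1 − β) + β·E(R_m)
3.09% = R_f × (1 − 0.352) + 0.352 × 5.67%
3.09% = R_f × 0.648 + 1.99584%
R_f = (3.09% − 1.99584%) / 0.648 = 1.69%

1.69%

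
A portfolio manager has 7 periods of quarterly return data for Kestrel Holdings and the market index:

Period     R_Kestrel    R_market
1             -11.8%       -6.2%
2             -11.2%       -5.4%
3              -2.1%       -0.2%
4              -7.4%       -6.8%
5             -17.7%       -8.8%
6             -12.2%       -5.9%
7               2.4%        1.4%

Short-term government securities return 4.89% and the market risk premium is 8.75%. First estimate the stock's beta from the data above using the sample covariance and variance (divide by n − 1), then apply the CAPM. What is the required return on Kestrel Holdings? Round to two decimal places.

19.92%

Mean R_i = (-11.8 − 11.2 − 2.1 − 7.4 − 17.7 − 12.2 + 2.4) / 7 = -8.5714%
Mean R_m = (-6.2 − 5.4 − 0.2 − 6.8 − 8.8 − 5.9 + 1.4) / 7 = -4.5571%
Σ(R_i − R̄_i)(R_m − R̄_m) = 142.0514  ⇒  Cov = 142.0514 / 6 = 23.6752
Σ(R_m − R̄_m)² = 82.7171  ⇒  Var(R_m) = 82.7171 / 6 = 13.7862
β = Cov / Var(R_m) = 23.6752 / 13.7862 = 1.7173
E(R) = R_f + β × MRP = 4.89% + 1.7173 × 8.75% = 19.92%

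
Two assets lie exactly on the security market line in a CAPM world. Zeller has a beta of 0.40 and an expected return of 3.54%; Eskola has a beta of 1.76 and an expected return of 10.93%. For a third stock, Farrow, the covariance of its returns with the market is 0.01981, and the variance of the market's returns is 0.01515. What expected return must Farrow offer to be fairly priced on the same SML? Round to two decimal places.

MRP = (10.93% − 3.54%) / (1.76 − 0.40) = 5.4338%
R_f = 3.54% − 0.40 × 5.4338% = 1.3665%
β_Farrow = Cov / Var(R_m) = 0.01981 / 0.01515 = 1.3076
E(R_Farrow) = R_f + β × MRP = 1.3665% + 1.3076 × 5.4338% = 8.47%

8.47%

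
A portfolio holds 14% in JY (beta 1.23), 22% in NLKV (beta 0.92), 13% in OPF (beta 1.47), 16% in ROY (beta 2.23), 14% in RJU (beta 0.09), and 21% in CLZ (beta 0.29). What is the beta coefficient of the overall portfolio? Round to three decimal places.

β_P = Σ w_i β_i = 0.14×1.23 + 0.22×0.92 + 0.13×1.47 + 0.16×2.23 + 0.14×0.09 + 0.21×0.29 = 0.9960

0.996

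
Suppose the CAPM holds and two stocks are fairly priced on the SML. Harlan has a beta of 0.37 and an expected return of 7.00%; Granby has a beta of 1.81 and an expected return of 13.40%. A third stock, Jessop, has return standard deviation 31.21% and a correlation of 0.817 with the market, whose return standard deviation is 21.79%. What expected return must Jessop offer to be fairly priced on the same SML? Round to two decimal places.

10.56%

MRP = (13.40% − 7.00%) / (1.81 − 0.37) = 4.4444%
R_f = 7.00% − 0.37 × 4.4444% = 5.3556%
β_Jessop = ρ·σ_i/σ_m = 0.817 × 31.21 / 21.79 = 1.1702
E(R_Jessop) = R_f + β × MRP = 5.3556% + 1.1702 × 4.4444% = 10.56%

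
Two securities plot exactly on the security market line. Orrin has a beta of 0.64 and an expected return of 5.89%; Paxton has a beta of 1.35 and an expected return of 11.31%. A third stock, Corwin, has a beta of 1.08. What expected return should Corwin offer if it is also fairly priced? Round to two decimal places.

MRP (SML slope) = (11.31% − 5.89%) / (1.35 − 0.64) = 5.42% / 0.71 = 7.6338%
R_f (intercept) = 5.89% − 0.64 × 7.6338% = 1.0044%
E(R_Corwin) = R_f + β × MRP = 1.0044% + 1.08 × 7.6338% = 9.25%

9.25%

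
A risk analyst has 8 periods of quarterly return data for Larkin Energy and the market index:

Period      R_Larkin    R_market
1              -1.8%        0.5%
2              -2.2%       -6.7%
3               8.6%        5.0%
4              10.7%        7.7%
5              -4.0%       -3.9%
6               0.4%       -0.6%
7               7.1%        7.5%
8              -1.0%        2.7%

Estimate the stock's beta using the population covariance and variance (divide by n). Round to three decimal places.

Mean R_i = (-1.8 − 2.2 + 8.6 + 10.7 − 4.0 + 0.4 + 7.1 − 1.0) / 8 = 2.2250%
Mean R_m = (0.5 − 6.7 + 5.0 + 7.7 − 3.9 − 0.6 + 7.5 + 2.7) / 8 = 1.5250%
Σ(R_i − R̄_i)(R_m − R̄_m) = 177.9950  ⇒  Cov = 177.9950 / 8 = 22.2494
Σ(R_m − R̄_m)² = 189.9350  ⇒  Var(R_m) = 189.9350 / 8 = 23.7419
β = Cov / Var(R_m) = 22.2494 / 23.7419 = 0.9371

0.937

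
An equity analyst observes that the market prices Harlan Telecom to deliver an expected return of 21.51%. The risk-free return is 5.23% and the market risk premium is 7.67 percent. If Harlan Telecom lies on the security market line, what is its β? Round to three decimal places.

β = (E(R) − R_f) / MRP = (21.51% − 5.23%) / 7.67% = 16.28% / 7.67% = 2.123

2.123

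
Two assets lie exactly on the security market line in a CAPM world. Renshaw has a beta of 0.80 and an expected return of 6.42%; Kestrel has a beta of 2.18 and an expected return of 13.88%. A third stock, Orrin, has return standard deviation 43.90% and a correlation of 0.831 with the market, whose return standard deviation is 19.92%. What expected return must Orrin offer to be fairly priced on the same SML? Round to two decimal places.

12.00%

MRP = (13.88% − 6.42%) / (2.18 − 0.80) = 5.4058%
R_f = 6.42% − 0.80 × 5.4058% = 2.0954%
β_Orrin = ρ·σ_i/σ_m = 0.831 × 43.90 / 19.92 = 1.8314
E(R_Orrin) = R_f + β × MRP = 2.0954% + 1.8314 × 5.4058% = 12.00%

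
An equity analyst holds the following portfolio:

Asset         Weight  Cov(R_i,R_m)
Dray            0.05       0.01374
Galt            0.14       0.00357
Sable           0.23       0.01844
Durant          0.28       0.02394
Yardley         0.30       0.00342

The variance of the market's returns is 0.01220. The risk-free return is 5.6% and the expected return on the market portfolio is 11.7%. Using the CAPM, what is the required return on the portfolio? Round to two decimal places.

β_Dray = 0.01374 / 0.01220 = 1.1262
β_Galt = 0.00357 / 0.01220 = 0.2926
β_Sable = 0.01844 / 0.01220 = 1.5115
β_Durant = 0.02394 / 0.01220 = 1.9623
β_Yardley = 0.00342 / 0.01220 = 0.2803
β_P = Σ w_i β_i = 0.05×1.1262 + 0.14×0.2926 + 0.23×1.5115 + 0.28×1.9623 + 0.30×0.2803 = 1.0785
MRP = 11.7% − 5.6% = 6.10%
E(R_P) = R_f + β_P × MRP = 5.6% + 1.0785 × 6.1% = 12.18%

12.18%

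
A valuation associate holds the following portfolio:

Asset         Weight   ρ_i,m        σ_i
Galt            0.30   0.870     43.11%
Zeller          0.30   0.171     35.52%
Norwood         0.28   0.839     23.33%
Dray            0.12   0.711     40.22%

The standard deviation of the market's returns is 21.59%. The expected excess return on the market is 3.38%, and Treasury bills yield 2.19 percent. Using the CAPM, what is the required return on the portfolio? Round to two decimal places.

β_Galt = 0.870 × 43.11% / 21.59% = 1.7372
β_Zeller = 0.171 × 35.52% / 21.59% = 0.2813
β_Norwood = 0.839 × 23.33% / 21.59% = 0.9066
β_Dray = 0.711 × 40.22% / 21.59% = 1.3245
β_P = Σ w_i β_i = 0.30×1.7372 + 0.30×0.2813 + 0.28×0.9066 + 0.12×1.3245 = 1.0183
E(R_P) = R_f + β_P × MRP = 2.19% + 1.0183 × 3.38% = 5.63%

5.63%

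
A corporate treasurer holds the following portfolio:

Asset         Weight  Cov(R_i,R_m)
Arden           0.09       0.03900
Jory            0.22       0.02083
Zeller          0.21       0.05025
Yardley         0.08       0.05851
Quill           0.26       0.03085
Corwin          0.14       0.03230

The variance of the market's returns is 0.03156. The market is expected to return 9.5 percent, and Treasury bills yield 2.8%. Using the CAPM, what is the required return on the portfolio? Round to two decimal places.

10.41%

β_Arden = 0.03900 / 0.03156 = 1.2357
β_Jory = 0.02083 / 0.03156 = 0.6600
β_Zeller = 0.05025 / 0.03156 = 1.5922
β_Yardley = 0.05851 / 0.03156 = 1.8539
β_Quill = 0.03085 / 0.03156 = 0.9775
β_Corwin = 0.03230 / 0.03156 = 1.0234
β_P = Σ w_i β_i = 0.09×1.2357 + 0.22×0.6600 + 0.21×1.5922 + 0.08×1.8539 + 0.26×0.9775 + 0.14×1.0234 = 1.1365
MRP = 9.5% − 2.8% = 6.70%
E(R_P) = R_f + β_P × MRP = 2.8% + 1.1365 × 6.7% = 10.41%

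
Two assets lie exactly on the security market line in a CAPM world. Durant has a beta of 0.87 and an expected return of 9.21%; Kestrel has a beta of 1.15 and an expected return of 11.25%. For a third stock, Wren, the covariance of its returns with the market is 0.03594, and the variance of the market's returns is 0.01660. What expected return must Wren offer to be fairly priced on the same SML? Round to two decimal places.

MRP = (11.25% − 9.21%) / (1.15 − 0.87) = 7.2857%
R_f = 9.21% − 0.87 × 7.2857% = 2.8714%
β_Wren = Cov / Var(R_m) = 0.03594 / 0.01660 = 2.1651
E(R_Wren) = R_f + β × MRP = 2.8714% + 2.1651 × 7.2857% = 18.65%

18.65%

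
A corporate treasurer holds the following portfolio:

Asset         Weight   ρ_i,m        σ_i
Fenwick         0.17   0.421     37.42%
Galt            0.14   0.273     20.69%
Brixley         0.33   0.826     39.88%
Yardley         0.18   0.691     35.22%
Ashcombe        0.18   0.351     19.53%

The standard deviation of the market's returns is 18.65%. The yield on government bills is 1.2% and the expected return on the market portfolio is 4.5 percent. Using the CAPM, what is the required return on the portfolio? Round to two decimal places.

4.73%

β_Fenwick = 0.421 × 37.42% / 18.65% = 0.8447
β_Galt = 0.273 × 20.69% / 18.65% = 0.3029
β_Brixley = 0.826 × 39.88% / 18.65% = 1.7663
β_Yardley = 0.691 × 35.22% / 18.65% = 1.3049
β_Ashcombe = 0.351 × 19.53% / 18.65% = 0.3676
β_P = Σ w_i β_i = 0.17×0.8447 + 0.14×0.3029 + 0.33×1.7663 + 0.18×1.3049 + 0.18×0.3676 = 1.0699
MRP = 4.5% − 1.2% = 3.30%
E(R_P) = R_f + β_P × MRP = 1.2% + 1.0699 × 3.3% = 4.73%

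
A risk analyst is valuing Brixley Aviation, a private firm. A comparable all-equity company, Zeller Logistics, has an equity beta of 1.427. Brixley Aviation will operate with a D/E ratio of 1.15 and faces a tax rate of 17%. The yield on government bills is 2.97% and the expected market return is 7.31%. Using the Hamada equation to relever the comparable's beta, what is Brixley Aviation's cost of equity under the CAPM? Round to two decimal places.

15.07%

β_L = β_U × [1 + (1 − t)(D/E)] = 1.427 × [1 + (1 − 0.17) × 1.15]
    = 1.427 × [1 + 0.83 × 1.15] = 1.427 × 1.9545 = 2.7891
MRP = 7.31% − 2.97% = 4.34%
E(R) = R_f + β_L × MRP = 2.97% + 2.7891 × 4.34% = 15.07%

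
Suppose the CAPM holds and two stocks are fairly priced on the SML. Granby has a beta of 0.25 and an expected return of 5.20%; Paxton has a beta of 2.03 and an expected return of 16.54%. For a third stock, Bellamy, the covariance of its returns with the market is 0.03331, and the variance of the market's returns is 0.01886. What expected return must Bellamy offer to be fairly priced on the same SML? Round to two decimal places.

MRP = (16.54% − 5.20%) / (2.03 − 0.25) = 6.3708%
R_f = 5.20% − 0.25 × 6.3708% = 3.6073%
β_Bellamy = Cov / Var(R_m) = 0.03331 / 0.01886 = 1.7662
E(R_Bellamy) = R_f + β × MRP = 3.6073% + 1.7662 × 6.3708% = 14.86%

14.86%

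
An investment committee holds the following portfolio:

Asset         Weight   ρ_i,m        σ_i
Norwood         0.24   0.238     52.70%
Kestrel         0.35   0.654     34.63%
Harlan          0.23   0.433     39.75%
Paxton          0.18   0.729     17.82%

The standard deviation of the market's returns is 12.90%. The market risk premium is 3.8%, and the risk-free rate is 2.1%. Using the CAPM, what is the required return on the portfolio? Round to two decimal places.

7.18%

β_Norwood = 0.238 × 52.70% / 12.90% = 0.9723
β_Kestrel = 0.654 × 34.63% / 12.90% = 1.7557
β_Harlan = 0.433 × 39.75% / 12.90% = 1.3342
β_Paxton = 0.729 × 17.82% / 12.90% = 1.0070
β_P = Σ w_i β_i = 0.24×0.9723 + 0.35×1.7557 + 0.23×1.3342 + 0.18×1.0070 = 1.3360
E(R_P) = R_f + β_P × MRP = 2.1% + 1.3360 × 3.8% = 7.18%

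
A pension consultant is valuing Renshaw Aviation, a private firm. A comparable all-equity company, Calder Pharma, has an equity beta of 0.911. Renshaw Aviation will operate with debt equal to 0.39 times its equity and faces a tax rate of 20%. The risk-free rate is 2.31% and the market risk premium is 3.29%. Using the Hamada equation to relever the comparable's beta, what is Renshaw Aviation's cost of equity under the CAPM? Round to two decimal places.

β_L = β_U × [1 + (1 − t)(D/E)] = 0.911 × [1 + (1 − 0.20) × 0.39]
    = 0.911 × [1 + 0.80 × 0.39] = 0.911 × 1.3120 = 1.1952
E(R) = R_f + β_L × MRP = 2.31% + 1.1952 × 3.29% = 6.24%

6.24%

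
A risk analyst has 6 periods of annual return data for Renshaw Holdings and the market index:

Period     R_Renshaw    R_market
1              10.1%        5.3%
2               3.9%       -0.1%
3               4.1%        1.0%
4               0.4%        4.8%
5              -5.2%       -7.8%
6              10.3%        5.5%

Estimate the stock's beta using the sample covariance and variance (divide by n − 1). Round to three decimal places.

Mean R_i = (10.1 + 3.9 + 4.1 + 0.4 − 5.2 + 10.3) / 6 = 3.9333%
Mean R_m = (5.3 − 0.1 + 1.0 + 4.8 − 7.8 + 5.5) / 6 = 1.4500%
Σ(R_i − R̄_i)(R_m − R̄_m) = 122.1500  ⇒  Cov = 122.1500 / 5 = 24.4300
Σ(R_m − R̄_m)² = 130.6150  ⇒  Var(R_m) = 130.6150 / 5 = 26.1230
β = Cov / Var(R_m) = 24.4300 / 26.1230 = 0.9352

0.935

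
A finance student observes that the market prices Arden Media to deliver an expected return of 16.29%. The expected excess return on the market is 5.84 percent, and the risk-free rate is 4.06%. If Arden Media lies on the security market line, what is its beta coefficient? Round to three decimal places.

2.094

β = (E(R) − R_f) / MRP = (16.29% − 4.06%) / 5.84% = 12.23% / 5.84% = 2.094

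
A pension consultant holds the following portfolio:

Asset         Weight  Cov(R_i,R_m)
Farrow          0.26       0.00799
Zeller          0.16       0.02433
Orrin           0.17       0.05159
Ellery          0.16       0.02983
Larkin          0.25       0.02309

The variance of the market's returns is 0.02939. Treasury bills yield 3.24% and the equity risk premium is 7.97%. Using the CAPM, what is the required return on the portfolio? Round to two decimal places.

10.10%

β_Farrow = 0.00799 / 0.02939 = 0.2719
β_Zeller = 0.02433 / 0.02939 = 0.8278
β_Orrin = 0.05159 / 0.02939 = 1.7554
β_Ellery = 0.02983 / 0.02939 = 1.0150
β_Larkin = 0.02309 / 0.02939 = 0.7856
β_P = Σ w_i β_i = 0.26×0.2719 + 0.16×0.8278 + 0.17×1.7554 + 0.16×1.0150 + 0.25×0.7856 = 0.8604
E(R_P) = R_f + β_P × MRP = 3.24% + 0.8604 × 7.97% = 10.10%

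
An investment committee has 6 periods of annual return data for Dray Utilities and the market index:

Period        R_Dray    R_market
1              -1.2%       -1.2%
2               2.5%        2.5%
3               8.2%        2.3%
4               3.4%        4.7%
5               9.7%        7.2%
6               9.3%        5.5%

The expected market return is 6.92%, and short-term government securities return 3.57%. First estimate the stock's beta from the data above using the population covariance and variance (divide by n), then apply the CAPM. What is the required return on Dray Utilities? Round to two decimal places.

Mean R_i = (-1.2 + 2.5 + 8.2 + 3.4 + 9.7 + 9.3) / 6 = 5.3167%
Mean R_m = (-1.2 + 2.5 + 2.3 + 4.7 + 7.2 + 5.5) / 6 = 3.5000%
Σ(R_i − R̄_i)(R_m − R̄_m) = 51.8700  ⇒  Cov = 51.8700 / 6 = 8.6450
Σ(R_m − R̄_m)² = 43.6600  ⇒  Var(R_m) = 43.6600 / 6 = 7.2767
β = Cov / Var(R_m) = 8.6450 / 7.2767 = 1.1880
MRP = 6.92% − 3.57% = 3.35%
E(R) = R_f + β × MRP = 3.57% + 1.1880 × 3.35% = 7.55%

7.55%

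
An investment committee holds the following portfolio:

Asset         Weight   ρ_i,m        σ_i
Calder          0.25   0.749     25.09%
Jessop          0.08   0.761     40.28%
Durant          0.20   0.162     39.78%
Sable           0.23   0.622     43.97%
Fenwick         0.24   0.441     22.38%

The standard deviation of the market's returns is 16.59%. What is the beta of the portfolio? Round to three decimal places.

β_Calder = 0.749 × 25.09% / 16.59% = 1.1328
β_Jessop = 0.761 × 40.28% / 16.59% = 1.8477
β_Durant = 0.162 × 39.78% / 16.59% = 0.3884
β_Sable = 0.622 × 43.97% / 16.59% = 1.6485
β_Fenwick = 0.441 × 22.38% / 16.59% = 0.5949
β_P = Σ w_i β_i = 0.25×1.1328 + 0.08×1.8477 + 0.20×0.3884 + 0.23×1.6485 + 0.24×0.5949 = 1.0306

1.031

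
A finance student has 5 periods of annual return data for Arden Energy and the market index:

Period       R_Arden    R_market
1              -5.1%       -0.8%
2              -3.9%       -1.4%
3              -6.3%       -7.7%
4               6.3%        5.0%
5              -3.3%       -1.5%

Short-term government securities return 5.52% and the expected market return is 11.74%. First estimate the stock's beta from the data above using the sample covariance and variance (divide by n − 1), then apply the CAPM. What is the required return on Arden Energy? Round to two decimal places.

Mean R_i = (-5.1 − 3.9 − 6.3 + 6.3 − 3.3) / 5 = -2.4600%
Mean R_m = (-0.8 − 1.4 − 7.7 + 5.0 − 1.5) / 5 = -1.2800%
Σ(R_i − R̄_i)(R_m − R̄_m) = 78.7560  ⇒  Cov = 78.7560 / 4 = 19.6890
Σ(R_m − R̄_m)² = 80.9480  ⇒  Var(R_m) = 80.9480 / 4 = 20.2370
β = Cov / Var(R_m) = 19.6890 / 20.2370 = 0.9729
MRP = 11.74% − 5.52% = 6.22%
E(R) = R_f + β × MRP = 5.52% + 0.9729 × 6.22% = 11.57%

11.57%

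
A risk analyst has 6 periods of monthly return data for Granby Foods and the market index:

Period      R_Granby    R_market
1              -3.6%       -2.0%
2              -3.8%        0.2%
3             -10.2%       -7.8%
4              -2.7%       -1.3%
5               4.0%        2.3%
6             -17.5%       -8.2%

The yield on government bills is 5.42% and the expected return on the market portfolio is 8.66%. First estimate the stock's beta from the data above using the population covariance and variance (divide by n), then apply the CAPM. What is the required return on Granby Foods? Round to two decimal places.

Mean R_i = (-3.6 − 3.8 − 10.2 − 2.7 + 4.0 − 17.5) / 6 = -5.6333%
Mean R_m = (-2.0 + 0.2 − 7.8 − 1.3 + 2.3 − 8.2) / 6 = -2.8000%
Σ(R_i − R̄_i)(R_m − R̄_m) = 147.5700  ⇒  Cov = 147.5700 / 6 = 24.5950
Σ(R_m − R̄_m)² = 92.0600  ⇒  Var(R_m) = 92.0600 / 6 = 15.3433
β = Cov / Var(R_m) = 24.5950 / 15.3433 = 1.6030
MRP = 8.66% − 5.42% = 3.24%
E(R) = R_f + β × MRP = 5.42% + 1.6030 × 3.24% = 10.61%

10.61%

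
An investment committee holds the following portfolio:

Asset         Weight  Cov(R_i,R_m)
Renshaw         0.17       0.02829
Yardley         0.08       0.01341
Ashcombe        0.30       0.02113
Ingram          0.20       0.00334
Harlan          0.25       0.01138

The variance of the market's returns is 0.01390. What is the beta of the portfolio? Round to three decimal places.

β_Renshaw = 0.02829 / 0.01390 = 2.0353
β_Yardley = 0.01341 / 0.01390 = 0.9647
β_Ashcombe = 0.02113 / 0.01390 = 1.5201
β_Ingram = 0.00334 / 0.01390 = 0.2403
β_Harlan = 0.01138 / 0.01390 = 0.8187
β_P = Σ w_i β_i = 0.17×2.0353 + 0.08×0.9647 + 0.30×1.5201 + 0.20×0.2403 + 0.25×0.8187 = 1.1319

1.132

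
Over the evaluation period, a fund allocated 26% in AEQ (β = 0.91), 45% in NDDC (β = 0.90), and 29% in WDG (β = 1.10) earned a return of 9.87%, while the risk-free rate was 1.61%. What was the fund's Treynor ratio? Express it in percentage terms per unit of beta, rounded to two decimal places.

β_P = 0.26×0.91 + 0.45×0.90 + 0.29×1.10 = 0.9606
Treynor = (R_P − R_f) / β_P = (9.87% − 1.61%) / 0.9606 = 8.26% / 0.9606 = 8.60%

8.60%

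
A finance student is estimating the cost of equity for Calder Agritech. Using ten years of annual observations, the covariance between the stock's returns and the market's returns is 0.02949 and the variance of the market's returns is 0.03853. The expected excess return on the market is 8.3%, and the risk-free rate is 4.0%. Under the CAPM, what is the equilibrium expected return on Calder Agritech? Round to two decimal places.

β = Cov(R_i, R_m) / Var(R_m) = 0.02949 / 0.03853 = 0.7654
E(R) = R_f + β × MRP = 4.0% + 0.7654 × 8.3% = 10.35%

10.35%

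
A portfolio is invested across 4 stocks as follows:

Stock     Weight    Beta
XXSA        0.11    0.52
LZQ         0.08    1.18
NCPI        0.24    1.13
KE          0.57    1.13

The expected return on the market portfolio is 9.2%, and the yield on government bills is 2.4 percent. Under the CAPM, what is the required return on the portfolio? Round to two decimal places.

9.65%

β_P = Σ w_i β_i = 0.11×0.52 + 0.08×1.18 + 0.24×1.13 + 0.57×1.13 = 1.0669
MRP = 9.2% − 2.4% = 6.80%
E(R_P) = R_f + β_P × MRP = 2.4% + 1.0669 × 6.8% = 9.65%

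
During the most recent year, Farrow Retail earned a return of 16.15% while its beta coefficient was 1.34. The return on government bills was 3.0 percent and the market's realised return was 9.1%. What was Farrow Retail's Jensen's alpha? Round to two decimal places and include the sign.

Market excess return = 9.1% − 3.0% = 6.10%
CAPM benchmark = R_f + β(R_m − R_f) = 3.0% + 1.34 × 6.1% = 11.1740%
α = actual − benchmark = 16.15% − 11.1740% = +4.98%

+4.98%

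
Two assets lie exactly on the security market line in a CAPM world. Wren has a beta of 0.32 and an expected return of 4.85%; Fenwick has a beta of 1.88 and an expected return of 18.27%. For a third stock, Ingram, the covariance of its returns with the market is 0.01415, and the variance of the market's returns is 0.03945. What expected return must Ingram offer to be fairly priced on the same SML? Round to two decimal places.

5.18%

MRP = (18.27% − 4.85%) / (1.88 − 0.32) = 8.6026%
R_f = 4.85% − 0.32 × 8.6026% = 2.0972%
β_Ingram = Cov / Var(R_m) = 0.01415 / 0.03945 = 0.3587
E(R_Ingram) = R_f + β × MRP = 2.0972% + 0.3587 × 8.6026% = 5.18%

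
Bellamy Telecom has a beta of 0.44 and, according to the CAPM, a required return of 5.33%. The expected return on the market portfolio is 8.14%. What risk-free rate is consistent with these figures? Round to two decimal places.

E(R) = R_f + β(E(R_m) − R_f) = R_f(1 − β) + β·E(R_m)
5.33% = R_f × (1 − 0.44) + 0.44 × 8.14%
5.33% = R_f × 0.56 + 3.5816%
R_f = (5.33% − 3.5816%) / 0.56 = 3.12%

3.12%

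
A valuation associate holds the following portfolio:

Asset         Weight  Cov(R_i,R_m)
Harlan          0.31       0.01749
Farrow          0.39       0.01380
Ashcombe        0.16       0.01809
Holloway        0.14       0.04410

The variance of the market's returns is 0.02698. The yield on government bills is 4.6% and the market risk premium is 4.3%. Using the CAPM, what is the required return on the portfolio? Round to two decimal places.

7.77%

β_Harlan = 0.01749 / 0.02698 = 0.6483
β_Farrow = 0.01380 / 0.02698 = 0.5115
β_Ashcombe = 0.01809 / 0.02698 = 0.6705
β_Holloway = 0.04410 / 0.02698 = 1.6345
β_P = Σ w_i β_i = 0.31×0.6483 + 0.39×0.5115 + 0.16×0.6705 + 0.14×1.6345 = 0.7366
E(R_P) = R_f + β_P × MRP = 4.6% + 0.7366 × 4.3% = 7.77%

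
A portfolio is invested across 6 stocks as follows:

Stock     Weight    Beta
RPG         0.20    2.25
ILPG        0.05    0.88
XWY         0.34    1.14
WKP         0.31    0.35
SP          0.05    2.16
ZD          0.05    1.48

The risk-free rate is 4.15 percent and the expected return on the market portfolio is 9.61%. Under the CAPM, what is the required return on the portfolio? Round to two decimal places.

β_P = Σ w_i β_i = 0.20×2.25 + 0.05×0.88 + 0.34×1.14 + 0.31×0.35 + 0.05×2.16 + 0.05×1.48 = 1.1721
MRP = 9.61% − 4.15% = 5.46%
E(R_P) = R_f + β_P × MRP = 4.15% + 1.1721 × 5.46% = 10.55%

10.55%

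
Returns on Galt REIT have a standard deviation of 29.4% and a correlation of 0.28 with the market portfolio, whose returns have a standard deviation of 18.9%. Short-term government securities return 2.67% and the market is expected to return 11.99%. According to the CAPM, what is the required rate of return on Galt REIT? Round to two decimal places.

β = ρ × σ_i / σ_m = 0.28 × 29.4% / 18.9% = 0.4356
MRP = 11.99% − 2.67% = 9.32%
E(R) = 2.67% + 0.4356 × 9.32% = 6.73%

6.73%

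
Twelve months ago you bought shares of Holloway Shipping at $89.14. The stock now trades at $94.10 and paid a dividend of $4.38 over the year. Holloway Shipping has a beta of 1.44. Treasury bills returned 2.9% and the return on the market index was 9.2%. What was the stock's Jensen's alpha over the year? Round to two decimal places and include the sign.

-1.49%

Realised HPR = (P1 + D1 − P0) / P0 = (94.10 + 4.38 − 89.14) / 89.14 = 9.34 / 89.14 = 10.4779%
MRP = 9.2% − 2.9% = 6.30%
CAPM required = R_f + β·MRP = 2.9% + 1.44 × 6.3% = 11.9720%
α = realised − required = 10.4779% − 11.9720% = -1.49%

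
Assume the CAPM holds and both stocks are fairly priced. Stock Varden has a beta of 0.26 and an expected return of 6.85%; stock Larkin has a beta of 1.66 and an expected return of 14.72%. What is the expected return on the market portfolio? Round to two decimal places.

Both satisfy E(R) = R_f + β·MRP, so the slope of the SML is
MRP = (14.72% − 6.85%) / (1.66 − 0.26) = 7.87% / 1.40 = 5.6214%
R_f = E(R_Varden) − β_Varden·MRP = 6.85% − 0.26 × 5.6214% = 5.3884%
E(R_m) = R_f + MRP = 5.3884% + 5.6214% = 11.01%

11.01%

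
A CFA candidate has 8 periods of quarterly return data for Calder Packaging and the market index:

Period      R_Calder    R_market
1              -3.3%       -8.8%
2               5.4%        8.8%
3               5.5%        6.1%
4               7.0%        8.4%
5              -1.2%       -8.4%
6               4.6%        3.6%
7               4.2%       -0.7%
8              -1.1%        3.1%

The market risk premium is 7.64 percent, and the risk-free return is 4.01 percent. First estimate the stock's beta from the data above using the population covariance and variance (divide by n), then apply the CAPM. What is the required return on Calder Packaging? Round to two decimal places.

Mean R_i = (-3.3 + 5.4 + 5.5 + 7.0 − 1.2 + 4.6 + 4.2 − 1.1) / 8 = 2.6375%
Mean R_m = (-8.8 + 8.8 + 6.1 + 8.4 − 8.4 + 3.6 − 0.7 + 3.1) / 8 = 1.5125%
Σ(R_i − R̄_i)(R_m − R̄_m) = 157.2863  ⇒  Cov = 157.2863 / 8 = 19.6608
Σ(R_m − R̄_m)² = 337.9688  ⇒  Var(R_m) = 337.9688 / 8 = 42.2461
β = Cov / Var(R_m) = 19.6608 / 42.2461 = 0.4654
E(R) = R_f + β × MRP = 4.01% + 0.4654 × 7.64% = 7.57%

7.57%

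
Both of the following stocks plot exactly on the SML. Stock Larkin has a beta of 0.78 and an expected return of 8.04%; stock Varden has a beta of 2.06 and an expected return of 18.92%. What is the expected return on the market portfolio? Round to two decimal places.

Both satisfy E(R) = R_f + β·MRP, so the slope of the SML is
MRP = (18.92% − 8.04%) / (2.06 − 0.78) = 10.88% / 1.28 = 8.5000%
R_f = E(R_Larkin) − β_Larkin·MRP = 8.04% − 0.78 × 8.5000% = 1.4100%
E(R_m) = R_f + MRP = 1.4100% + 8.5000% = 9.91%

9.91%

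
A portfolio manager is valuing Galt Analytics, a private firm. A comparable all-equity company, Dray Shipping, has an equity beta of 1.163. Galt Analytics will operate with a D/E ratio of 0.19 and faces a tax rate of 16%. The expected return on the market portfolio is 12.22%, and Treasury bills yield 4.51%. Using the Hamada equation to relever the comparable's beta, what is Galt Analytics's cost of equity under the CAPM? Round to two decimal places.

14.91%

β_L = β_U × [1 + (1 − t)(D/E)] = 1.163 × [1 + (1 − 0.16) × 0.19]
    = 1.163 × [1 + 0.84 × 0.19] = 1.163 × 1.1596 = 1.3486
MRP = 12.22% − 4.51% = 7.71%
E(R) = R_f + β_L × MRP = 4.51% + 1.3486 × 7.71% = 14.91%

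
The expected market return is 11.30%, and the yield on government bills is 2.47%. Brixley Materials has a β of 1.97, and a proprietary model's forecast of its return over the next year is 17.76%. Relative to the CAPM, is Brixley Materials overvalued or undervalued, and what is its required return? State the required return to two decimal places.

MRP = 11.30% − 2.47% = 8.83%
Required return = R_f + β·MRP = 2.47% + 1.97 × 8.83% = 19.87%
Forecast 17.76% < required 19.87% → the stock plots below the SML → overvalued.

Overvalued; required return 19.87%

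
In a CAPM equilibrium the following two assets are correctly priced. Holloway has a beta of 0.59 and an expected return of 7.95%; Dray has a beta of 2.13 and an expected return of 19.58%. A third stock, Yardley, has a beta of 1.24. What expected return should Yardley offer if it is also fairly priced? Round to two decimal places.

MRP (SML slope) = (19.58% − 7.95%) / (2.13 − 0.59) = 11.63% / 1.54 = 7.5519%
R_f (intercept) = 7.95% − 0.59 × 7.5519% = 3.4944%
E(R_Yardley) = R_f + β × MRP = 3.4944% + 1.24 × 7.5519% = 12.86%

12.86%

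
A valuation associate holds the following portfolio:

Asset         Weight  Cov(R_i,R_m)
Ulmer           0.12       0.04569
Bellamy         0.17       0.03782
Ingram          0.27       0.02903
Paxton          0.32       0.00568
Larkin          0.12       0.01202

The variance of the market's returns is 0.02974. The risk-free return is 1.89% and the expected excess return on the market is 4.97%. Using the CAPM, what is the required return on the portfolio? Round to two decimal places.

β_Ulmer = 0.04569 / 0.02974 = 1.5363
β_Bellamy = 0.03782 / 0.02974 = 1.2717
β_Ingram = 0.02903 / 0.02974 = 0.9761
β_Paxton = 0.00568 / 0.02974 = 0.1910
β_Larkin = 0.01202 / 0.02974 = 0.4042
β_P = Σ w_i β_i = 0.12×1.5363 + 0.17×1.2717 + 0.27×0.9761 + 0.32×0.1910 + 0.12×0.4042 = 0.7737
E(R_P) = R_f + β_P × MRP = 1.89% + 0.7737 × 4.97% = 5.74%

5.74%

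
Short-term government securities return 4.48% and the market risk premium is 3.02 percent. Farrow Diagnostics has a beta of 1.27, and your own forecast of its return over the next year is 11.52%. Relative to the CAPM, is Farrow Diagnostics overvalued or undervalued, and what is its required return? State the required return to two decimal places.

Undervalued; required return 8.32%

Required return = R_f + β·MRP = 4.48% + 1.27 × 3.02% = 8.32%
Forecast 11.52% > required 8.32% → the stock plots above the SML → undervalued.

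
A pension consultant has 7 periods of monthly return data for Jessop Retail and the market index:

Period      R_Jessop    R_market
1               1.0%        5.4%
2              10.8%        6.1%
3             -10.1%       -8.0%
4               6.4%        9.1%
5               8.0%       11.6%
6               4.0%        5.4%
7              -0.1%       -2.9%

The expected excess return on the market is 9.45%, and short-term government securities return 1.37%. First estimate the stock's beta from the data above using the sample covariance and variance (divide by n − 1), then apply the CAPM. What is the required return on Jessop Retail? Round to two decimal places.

9.66%

Mean R_i = (1.0 + 10.8 − 10.1 + 6.4 + 8.0 + 4.0 − 0.1) / 7 = 2.8571%
Mean R_m = (5.4 + 6.1 − 8.0 + 9.1 + 11.6 + 5.4 − 2.9) / 7 = 3.8143%
Σ(R_i − R̄_i)(R_m − R̄_m) = 248.7243  ⇒  Cov = 248.7243 / 6 = 41.4541
Σ(R_m − R̄_m)² = 283.4686  ⇒  Var(R_m) = 283.4686 / 6 = 47.2448
β = Cov / Var(R_m) = 41.4541 / 47.2448 = 0.8774
E(R) = R_f + β × MRP = 1.37% + 0.8774 × 9.45% = 9.66%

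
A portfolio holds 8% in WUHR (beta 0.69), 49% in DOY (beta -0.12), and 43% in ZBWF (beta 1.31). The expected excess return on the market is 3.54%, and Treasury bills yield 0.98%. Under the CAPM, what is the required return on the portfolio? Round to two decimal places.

β_P = Σ w_i β_i = 0.08×0.69 + 0.49×-0.12 + 0.43×1.31 = 0.5597
E(R_P) = R_f + β_P × MRP = 0.98% + 0.5597 × 3.54% = 2.96%

2.96%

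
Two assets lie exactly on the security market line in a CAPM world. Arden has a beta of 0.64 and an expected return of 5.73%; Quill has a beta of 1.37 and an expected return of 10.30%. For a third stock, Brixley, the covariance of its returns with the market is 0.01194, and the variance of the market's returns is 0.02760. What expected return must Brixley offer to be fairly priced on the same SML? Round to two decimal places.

4.43%

MRP = (10.30% − 5.73%) / (1.37 − 0.64) = 6.2603%
R_f = 5.73% − 0.64 × 6.2603% = 1.7234%
β_Brixley = Cov / Var(R_m) = 0.01194 / 0.02760 = 0.4326
E(R_Brixley) = R_f + β × MRP = 1.7234% + 0.4326 × 6.2603% = 4.43%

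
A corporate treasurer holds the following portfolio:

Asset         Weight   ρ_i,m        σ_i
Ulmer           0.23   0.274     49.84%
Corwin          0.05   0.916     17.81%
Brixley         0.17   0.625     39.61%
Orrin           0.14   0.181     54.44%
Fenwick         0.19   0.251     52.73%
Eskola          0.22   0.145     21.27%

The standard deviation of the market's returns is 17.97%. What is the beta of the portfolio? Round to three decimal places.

0.709

β_Ulmer = 0.274 × 49.84% / 17.97% = 0.7599
β_Corwin = 0.916 × 17.81% / 17.97% = 0.9078
β_Brixley = 0.625 × 39.61% / 17.97% = 1.3776
β_Orrin = 0.181 × 54.44% / 17.97% = 0.5483
β_Fenwick = 0.251 × 52.73% / 17.97% = 0.7365
β_Eskola = 0.145 × 21.27% / 17.97% = 0.1716
β_P = Σ w_i β_i = 0.23×0.7599 + 0.05×0.9078 + 0.17×1.3776 + 0.14×0.5483 + 0.19×0.7365 + 0.22×0.1716 = 0.7088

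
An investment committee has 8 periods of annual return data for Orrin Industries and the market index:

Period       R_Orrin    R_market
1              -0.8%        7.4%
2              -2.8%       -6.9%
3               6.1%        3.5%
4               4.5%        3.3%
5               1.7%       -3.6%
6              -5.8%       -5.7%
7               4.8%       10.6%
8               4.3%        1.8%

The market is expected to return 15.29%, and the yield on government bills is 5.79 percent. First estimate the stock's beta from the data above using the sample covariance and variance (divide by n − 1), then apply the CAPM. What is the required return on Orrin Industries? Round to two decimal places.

Mean R_i = (-0.8 − 2.8 + 6.1 + 4.5 + 1.7 − 5.8 + 4.8 + 4.3) / 8 = 1.5000%
Mean R_m = (7.4 − 6.9 + 3.5 + 3.3 − 3.6 − 5.7 + 10.6 + 1.8) / 8 = 1.3000%
Σ(R_i − R̄_i)(R_m − R̄_m) = 119.5600  ⇒  Cov = 119.5600 / 7 = 17.0800
Σ(R_m − R̄_m)² = 273.0400  ⇒  Var(R_m) = 273.0400 / 7 = 39.0057
β = Cov / Var(R_m) = 17.0800 / 39.0057 = 0.4379
MRP = 15.29% − 5.79% = 9.50%
E(R) = R_f + β × MRP = 5.79% + 0.4379 × 9.50% = 9.95%

9.95%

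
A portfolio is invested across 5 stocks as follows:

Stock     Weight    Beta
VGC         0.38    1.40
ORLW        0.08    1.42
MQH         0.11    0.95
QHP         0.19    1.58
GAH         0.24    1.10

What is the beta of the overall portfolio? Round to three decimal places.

β_P = Σ w_i β_i = 0.38×1.40 + 0.08×1.42 + 0.11×0.95 + 0.19×1.58 + 0.24×1.10 = 1.3143

1.314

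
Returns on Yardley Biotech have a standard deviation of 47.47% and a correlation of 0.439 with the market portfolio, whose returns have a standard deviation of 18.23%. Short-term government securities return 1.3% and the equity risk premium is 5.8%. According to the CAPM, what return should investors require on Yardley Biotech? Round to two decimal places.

7.93%

β = ρ × σ_i / σ_m = 0.439 × 47.47% / 18.23% = 1.1431
E(R) = 1.3% + 1.1431 × 5.8% = 7.93%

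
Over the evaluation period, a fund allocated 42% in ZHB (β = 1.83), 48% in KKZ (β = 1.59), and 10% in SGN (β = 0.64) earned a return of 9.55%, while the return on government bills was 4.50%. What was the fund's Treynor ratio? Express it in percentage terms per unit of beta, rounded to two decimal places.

β_P = 0.42×1.83 + 0.48×1.59 + 0.10×0.64 = 1.5958
Treynor = (R_P − R_f) / β_P = (9.55% − 4.50%) / 1.5958 = 5.05% / 1.5958 = 3.16%

3.16%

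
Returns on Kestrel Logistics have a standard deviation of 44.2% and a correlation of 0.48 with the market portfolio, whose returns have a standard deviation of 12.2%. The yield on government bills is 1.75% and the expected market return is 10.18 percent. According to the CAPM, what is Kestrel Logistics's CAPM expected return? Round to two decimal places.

16.41%

β = ρ × σ_i / σ_m = 0.48 × 44.2% / 12.2% = 1.7390
MRP = 10.18% − 1.75% = 8.43%
E(R) = 1.75% + 1.7390 × 8.43% = 16.41%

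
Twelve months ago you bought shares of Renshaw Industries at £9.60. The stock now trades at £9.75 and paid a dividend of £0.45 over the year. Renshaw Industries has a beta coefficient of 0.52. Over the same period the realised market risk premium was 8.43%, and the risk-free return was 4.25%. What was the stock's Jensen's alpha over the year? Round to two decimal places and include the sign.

-2.38%

Realised HPR = (P1 + D1 − P0) / P0 = (9.75 + 0.45 − 9.60) / 9.60 = 0.60 / 9.60 = 6.2500%
CAPM required = R_f + β·MRP = 4.25% + 0.52 × 8.43% = 8.6336%
α = realised − required = 6.2500% − 8.6336% = -2.38%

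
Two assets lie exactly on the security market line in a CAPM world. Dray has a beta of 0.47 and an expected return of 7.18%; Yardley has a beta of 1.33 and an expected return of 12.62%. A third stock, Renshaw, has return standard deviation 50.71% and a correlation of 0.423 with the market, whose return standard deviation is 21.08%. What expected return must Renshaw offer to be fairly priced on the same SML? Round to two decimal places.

10.64%

MRP = (12.62% − 7.18%) / (1.33 − 0.47) = 6.3256%
R_f = 7.18% − 0.47 × 6.3256% = 4.2070%
β_Renshaw = ρ·σ_i/σ_m = 0.423 × 50.71 / 21.08 = 1.0176
E(R_Renshaw) = R_f + β × MRP = 4.2070% + 1.0176 × 6.3256% = 10.64%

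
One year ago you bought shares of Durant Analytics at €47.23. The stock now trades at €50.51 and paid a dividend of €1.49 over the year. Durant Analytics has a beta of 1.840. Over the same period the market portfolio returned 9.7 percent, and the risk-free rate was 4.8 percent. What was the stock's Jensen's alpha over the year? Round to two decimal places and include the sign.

Realised HPR = (P1 + D1 − P0) / P0 = (50.51 + 1.49 − 47.23) / 47.23 = 4.77 / 47.23 = 10.0995%
MRP = 9.7% − 4.8% = 4.90%
CAPM required = R_f + β·MRP = 4.8% + 1.840 × 4.9% = 13.8160%
α = realised − required = 10.0995% − 13.8160% = -3.72%

-3.72%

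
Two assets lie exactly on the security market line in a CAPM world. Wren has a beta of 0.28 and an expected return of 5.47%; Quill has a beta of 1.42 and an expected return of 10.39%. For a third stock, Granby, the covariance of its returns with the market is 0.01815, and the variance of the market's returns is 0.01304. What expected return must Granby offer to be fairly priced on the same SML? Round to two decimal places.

MRP = (10.39% − 5.47%) / (1.42 − 0.28) = 4.3158%
R_f = 5.47% − 0.28 × 4.3158% = 4.2616%
β_Granby = Cov / Var(R_m) = 0.01815 / 0.01304 = 1.3919
E(R_Granby) = R_f + β × MRP = 4.2616% + 1.3919 × 4.3158% = 10.27%

10.27%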